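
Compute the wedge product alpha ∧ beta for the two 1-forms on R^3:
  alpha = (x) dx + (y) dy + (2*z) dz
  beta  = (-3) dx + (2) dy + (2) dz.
alpha ∧ beta = (2*x + 3*y) dx ∧ dy + (2*x + 6*z) dx ∧ dz + (2*y - 4*z) dy ∧ dz

Distribute the wedge, using dx_i ∧ dx_j = -dx_j ∧ dx_i and dx_i ∧ dx_i = 0. For each pair (i, j) with i < j, the coefficient of dx_i ∧ dx_j in alpha ∧ beta is (alpha_i * beta_j - alpha_j * beta_i). Collecting: alpha ∧ beta = (2*x + 3*y) dx ∧ dy + (2*x + 6*z) dx ∧ dz + (2*y - 4*z) dy ∧ dz.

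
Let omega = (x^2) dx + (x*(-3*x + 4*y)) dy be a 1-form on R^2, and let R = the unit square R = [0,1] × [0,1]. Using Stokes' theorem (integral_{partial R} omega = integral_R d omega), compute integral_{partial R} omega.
integral_(partial R) omega = -1

Stokes: integral_partial_R omega = integral_R d omega with d omega = (∂Q/∂x - ∂P/∂y) dx ∧ dy.
  ∂Q/∂x = -6*x + 4*y
  ∂P/∂y = 0
  integrand = ∂Q/∂x - ∂P/∂y = -6*x + 4*y.
Integrating over R: integral_0^1 integral_0^1 (-6*x + 4*y) dx dy = -1.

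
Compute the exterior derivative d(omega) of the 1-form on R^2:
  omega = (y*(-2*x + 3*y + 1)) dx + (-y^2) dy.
d(omega) = (2*x - 6*y - 1) dx ∧ dy

For a 1-form omega = sum_i f_i dx_i, the exterior derivative is
  d(omega) = sum_{i < j} (∂f_j/∂x_i - ∂f_i/∂x_j) dx_i ∧ dx_j.
  coefficient of dx ∧ dy: ∂f_2/∂x - ∂f_1/∂y = ∂(-y^2)/∂x - ∂(y*(-2*x + 3*y + 1))/∂y = 2*x - 6*y - 1
Assembling: d(omega) = (2*x - 6*y - 1) dx ∧ dy.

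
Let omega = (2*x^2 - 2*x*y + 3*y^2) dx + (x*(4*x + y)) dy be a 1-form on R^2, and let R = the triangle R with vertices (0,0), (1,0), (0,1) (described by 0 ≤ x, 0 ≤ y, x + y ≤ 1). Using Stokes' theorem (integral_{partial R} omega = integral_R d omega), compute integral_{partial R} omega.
integral_(partial R) omega = 5/6

Stokes: integral_partial_R omega = integral_R d omega with d omega = (∂Q/∂x - ∂P/∂y) dx ∧ dy.
  ∂Q/∂x = 8*x + y
  ∂P/∂y = -2*x + 6*y
  integrand = ∂Q/∂x - ∂P/∂y = 10*x - 5*y.
Integrating over R: integral_0^1 integral_0^{1-x} (10*x - 5*y) dy dx = 5/6.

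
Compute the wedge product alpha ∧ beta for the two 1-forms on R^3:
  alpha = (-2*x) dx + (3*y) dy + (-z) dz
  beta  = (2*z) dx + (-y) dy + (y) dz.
alpha ∧ beta = (2*y*(x - 3*z)) dx ∧ dy + (-2*x*y + 2*z^2) dx ∧ dz + (y*(3*y - z)) dy ∧ dz

Distribute the wedge, using dx_i ∧ dx_j = -dx_j ∧ dx_i and dx_i ∧ dx_i = 0. For each pair (i, j) with i < j, the coefficient of dx_i ∧ dx_j in alpha ∧ beta is (alpha_i * beta_j - alpha_j * beta_i). Collecting: alpha ∧ beta = (2*y*(x - 3*z)) dx ∧ dy + (-2*x*y + 2*z^2) dx ∧ dz + (y*(3*y - z)) dy ∧ dz.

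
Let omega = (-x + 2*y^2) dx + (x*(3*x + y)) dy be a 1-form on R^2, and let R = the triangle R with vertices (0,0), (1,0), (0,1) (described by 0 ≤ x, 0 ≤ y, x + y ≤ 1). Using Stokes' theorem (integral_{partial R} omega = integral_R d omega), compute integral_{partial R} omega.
integral_(partial R) omega = 1/2

Stokes: integral_partial_R omega = integral_R d omega with d omega = (∂Q/∂x - ∂P/∂y) dx ∧ dy.
  ∂Q/∂x = 6*x + y
  ∂P/∂y = 4*y
  integrand = ∂Q/∂x - ∂P/∂y = 6*x - 3*y.
Integrating over R: integral_0^1 integral_0^{1-x} (6*x - 3*y) dy dx = 1/2.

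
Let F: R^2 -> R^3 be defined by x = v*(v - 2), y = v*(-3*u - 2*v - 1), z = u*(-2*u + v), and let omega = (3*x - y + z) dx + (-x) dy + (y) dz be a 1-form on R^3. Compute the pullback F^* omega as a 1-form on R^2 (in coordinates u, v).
F^* omega = (v*(12*u^2 + 5*u*v + 4*u + v^2 - 7*v)) du + (-7*u^2*v + 4*u^2 + 9*u*v^2 - 15*u*v + 14*v^3 - 27*v^2 + 8*v) dv

Using F^*(f dg) = (f ∘ F) d(g ∘ F), substitute each coordinate x_i by F_i(u, v) in f_i, and replace dx_i by d F_i = (∂F_i/∂u) du + (∂F_i/∂v) dv.
  For the x component: f_1(F) = -2*u^2 + 4*u*v + 5*v^2 - 5*v; d F_1 = (0) du + (2*v - 2) dv
  For the y component: f_2(F) = v*(2 - v); d F_2 = (-3*v) du + (-3*u - 4*v - 1) dv
  For the z component: f_3(F) = v*(-3*u - 2*v - 1); d F_3 = (-4*u + v) du + (u) dv
Combining and collecting du, dv coefficients:
  coeff of du: v*(12*u^2 + 5*u*v + 4*u + v^2 - 7*v)
  coeff of dv: -7*u^2*v + 4*u^2 + 9*u*v^2 - 15*u*v + 14*v^3 - 27*v^2 + 8*v
F^* omega = (v*(12*u^2 + 5*u*v + 4*u + v^2 - 7*v)) du + (-7*u^2*v + 4*u^2 + 9*u*v^2 - 15*u*v + 14*v^3 - 27*v^2 + 8*v) dv.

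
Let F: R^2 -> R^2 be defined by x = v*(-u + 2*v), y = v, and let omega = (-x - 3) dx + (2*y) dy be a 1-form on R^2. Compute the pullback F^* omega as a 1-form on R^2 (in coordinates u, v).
F^* omega = (v*(-u*v + 2*v^2 + 3)) du + (-u^2*v + 6*u*v^2 + 3*u - 8*v^3 - 10*v) dv

Using F^*(f dg) = (f ∘ F) d(g ∘ F), substitute each coordinate x_i by F_i(u, v) in f_i, and replace dx_i by d F_i = (∂F_i/∂u) du + (∂F_i/∂v) dv.
  For the x component: f_1(F) = u*v - 2*v^2 - 3; d F_1 = (-v) du + (-u + 4*v) dv
  For the y component: f_2(F) = 2*v; d F_2 = (0) du + (1) dv
Combining and collecting du, dv coefficients:
  coeff of du: v*(-u*v + 2*v^2 + 3)
  coeff of dv: -u^2*v + 6*u*v^2 + 3*u - 8*v^3 - 10*v
F^* omega = (v*(-u*v + 2*v^2 + 3)) du + (-u^2*v + 6*u*v^2 + 3*u - 8*v^3 - 10*v) dv.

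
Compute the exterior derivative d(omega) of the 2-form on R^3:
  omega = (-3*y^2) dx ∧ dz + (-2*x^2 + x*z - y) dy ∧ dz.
d(omega) = (-4*x + 6*y + z) dx ∧ dy ∧ dz

For a 2-form omega = sum_{i<j} g_{ij} dx_i ∧ dx_j, the exterior derivative is
  d(omega) = sum_{i<j} d(g_{ij}) ∧ dx_i ∧ dx_j = sum_{i<j, k} (∂g_{ij}/∂x_k) dx_k ∧ dx_i ∧ dx_j.
Expand each term, using dx_k ∧ dx_i ∧ dx_j = sgn(permutation) dx_{(a)} ∧ dx_{(b)} ∧ dx_{(c)} with (a < b < c) sorted:
  d(-3*y^2) includes (∂/∂y)(-3*y^2) dy = (-6*y) dy, which multiplied by dx ∧ dz gives (6*y) dx ∧ dy ∧ dz
  d(-2*x^2 + x*z - y) includes (∂/∂x)(-2*x^2 + x*z - y) dx = (-4*x + z) dx, which multiplied by dy ∧ dz gives (-4*x + z) dx ∧ dy ∧ dz
Collecting like 3-forms: d(omega) = (-4*x + 6*y + z) dx ∧ dy ∧ dz.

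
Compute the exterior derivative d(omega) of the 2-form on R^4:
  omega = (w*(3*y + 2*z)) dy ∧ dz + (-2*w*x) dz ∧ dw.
d(omega) = (3*y + 2*z) dy ∧ dz ∧ dw + (-2*w) dx ∧ dz ∧ dw

For a 2-form omega = sum_{i<j} g_{ij} dx_i ∧ dx_j, the exterior derivative is
  d(omega) = sum_{i<j} d(g_{ij}) ∧ dx_i ∧ dx_j = sum_{i<j, k} (∂g_{ij}/∂x_k) dx_k ∧ dx_i ∧ dx_j.
Expand each term, using dx_k ∧ dx_i ∧ dx_j = sgn(permutation) dx_{(a)} ∧ dx_{(b)} ∧ dx_{(c)} with (a < b < c) sorted:
  d(w*(3*y + 2*z)) includes (∂/∂w)(w*(3*y + 2*z)) dw = (3*y + 2*z) dw, which multiplied by dy ∧ dz gives (3*y + 2*z) dy ∧ dz ∧ dw
  d(-2*w*x) includes (∂/∂x)(-2*w*x) dx = (-2*w) dx, which multiplied by dz ∧ dw gives (-2*w) dx ∧ dz ∧ dw
Collecting like 3-forms: d(omega) = (3*y + 2*z) dy ∧ dz ∧ dw + (-2*w) dx ∧ dz ∧ dw.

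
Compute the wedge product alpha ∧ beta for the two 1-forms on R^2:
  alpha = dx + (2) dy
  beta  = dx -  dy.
alpha ∧ beta = (-3) dx ∧ dy

Distribute the wedge, using dx_i ∧ dx_j = -dx_j ∧ dx_i and dx_i ∧ dx_i = 0. For each pair (i, j) with i < j, the coefficient of dx_i ∧ dx_j in alpha ∧ beta is (alpha_i * beta_j - alpha_j * beta_i). Collecting: alpha ∧ beta = (-3) dx ∧ dy.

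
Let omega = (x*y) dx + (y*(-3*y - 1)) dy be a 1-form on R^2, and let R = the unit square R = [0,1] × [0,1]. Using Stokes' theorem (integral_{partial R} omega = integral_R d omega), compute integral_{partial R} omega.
integral_(partial R) omega = -1/2

Stokes: integral_partial_R omega = integral_R d omega with d omega = (∂Q/∂x - ∂P/∂y) dx ∧ dy.
  ∂Q/∂x = 0
  ∂P/∂y = x
  integrand = ∂Q/∂x - ∂P/∂y = -x.
Integrating over R: integral_0^1 integral_0^1 (-x) dx dy = -1/2.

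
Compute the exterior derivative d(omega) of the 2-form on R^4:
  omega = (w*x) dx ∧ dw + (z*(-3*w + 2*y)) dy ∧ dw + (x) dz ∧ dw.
d(omega) = (3*w - 2*y) dy ∧ dz ∧ dw + (1) dx ∧ dz ∧ dw

For a 2-form omega = sum_{i<j} g_{ij} dx_i ∧ dx_j, the exterior derivative is
  d(omega) = sum_{i<j} d(g_{ij}) ∧ dx_i ∧ dx_j = sum_{i<j, k} (∂g_{ij}/∂x_k) dx_k ∧ dx_i ∧ dx_j.
Expand each term, using dx_k ∧ dx_i ∧ dx_j = sgn(permutation) dx_{(a)} ∧ dx_{(b)} ∧ dx_{(c)} with (a < b < c) sorted:
  d(z*(-3*w + 2*y)) includes (∂/∂z)(z*(-3*w + 2*y)) dz = (-3*w + 2*y) dz, which multiplied by dy ∧ dw gives (3*w - 2*y) dy ∧ dz ∧ dw
  d(x) includes (∂/∂x)(x) dx = (1) dx, which multiplied by dz ∧ dw gives (1) dx ∧ dz ∧ dw
Collecting like 3-forms: d(omega) = (3*w - 2*y) dy ∧ dz ∧ dw + (1) dx ∧ dz ∧ dw.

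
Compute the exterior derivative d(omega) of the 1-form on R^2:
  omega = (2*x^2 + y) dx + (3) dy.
d(omega) = (-1) dx ∧ dy

For a 1-form omega = sum_i f_i dx_i, the exterior derivative is
  d(omega) = sum_{i < j} (∂f_j/∂x_i - ∂f_i/∂x_j) dx_i ∧ dx_j.
  coefficient of dx ∧ dy: ∂f_2/∂x - ∂f_1/∂y = ∂(3)/∂x - ∂(2*x^2 + y)/∂y = -1
Assembling: d(omega) = (-1) dx ∧ dy.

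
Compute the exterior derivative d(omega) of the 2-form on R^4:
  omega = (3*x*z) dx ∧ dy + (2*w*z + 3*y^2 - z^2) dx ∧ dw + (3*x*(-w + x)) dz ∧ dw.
d(omega) = (3*x) dx ∧ dy ∧ dz + (-6*y) dx ∧ dy ∧ dw + (-5*w + 6*x + 2*z) dx ∧ dz ∧ dw

For a 2-form omega = sum_{i<j} g_{ij} dx_i ∧ dx_j, the exterior derivative is
  d(omega) = sum_{i<j} d(g_{ij}) ∧ dx_i ∧ dx_j = sum_{i<j, k} (∂g_{ij}/∂x_k) dx_k ∧ dx_i ∧ dx_j.
Expand each term, using dx_k ∧ dx_i ∧ dx_j = sgn(permutation) dx_{(a)} ∧ dx_{(b)} ∧ dx_{(c)} with (a < b < c) sorted:
  d(3*x*z) includes (∂/∂z)(3*x*z) dz = (3*x) dz, which multiplied by dx ∧ dy gives (3*x) dx ∧ dy ∧ dz
  d(2*w*z + 3*y^2 - z^2) includes (∂/∂y)(2*w*z + 3*y^2 - z^2) dy = (6*y) dy, which multiplied by dx ∧ dw gives (-6*y) dx ∧ dy ∧ dw
  d(2*w*z + 3*y^2 - z^2) includes (∂/∂z)(2*w*z + 3*y^2 - z^2) dz = (2*w - 2*z) dz, which multiplied by dx ∧ dw gives (-2*w + 2*z) dx ∧ dz ∧ dw
  d(3*x*(-w + x)) includes (∂/∂x)(3*x*(-w + x)) dx = (-3*w + 6*x) dx, which multiplied by dz ∧ dw gives (-3*w + 6*x) dx ∧ dz ∧ dw
Collecting like 3-forms: d(omega) = (3*x) dx ∧ dy ∧ dz + (-6*y) dx ∧ dy ∧ dw + (-5*w + 6*x + 2*z) dx ∧ dz ∧ dw.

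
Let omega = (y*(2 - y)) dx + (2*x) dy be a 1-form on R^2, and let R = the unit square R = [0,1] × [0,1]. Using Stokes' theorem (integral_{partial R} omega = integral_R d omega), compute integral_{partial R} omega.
integral_(partial R) omega = 1

Stokes: integral_partial_R omega = integral_R d omega with d omega = (∂Q/∂x - ∂P/∂y) dx ∧ dy.
  ∂Q/∂x = 2
  ∂P/∂y = 2 - 2*y
  integrand = ∂Q/∂x - ∂P/∂y = 2*y.
Integrating over R: integral_0^1 integral_0^1 (2*y) dx dy = 1.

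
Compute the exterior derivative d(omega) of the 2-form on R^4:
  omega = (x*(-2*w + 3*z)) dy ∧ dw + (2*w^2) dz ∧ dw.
d(omega) = (-2*w + 3*z) dx ∧ dy ∧ dw + (-3*x) dy ∧ dz ∧ dw

For a 2-form omega = sum_{i<j} g_{ij} dx_i ∧ dx_j, the exterior derivative is
  d(omega) = sum_{i<j} d(g_{ij}) ∧ dx_i ∧ dx_j = sum_{i<j, k} (∂g_{ij}/∂x_k) dx_k ∧ dx_i ∧ dx_j.
Expand each term, using dx_k ∧ dx_i ∧ dx_j = sgn(permutation) dx_{(a)} ∧ dx_{(b)} ∧ dx_{(c)} with (a < b < c) sorted:
  d(x*(-2*w + 3*z)) includes (∂/∂x)(x*(-2*w + 3*z)) dx = (-2*w + 3*z) dx, which multiplied by dy ∧ dw gives (-2*w + 3*z) dx ∧ dy ∧ dw
  d(x*(-2*w + 3*z)) includes (∂/∂z)(x*(-2*w + 3*z)) dz = (3*x) dz, which multiplied by dy ∧ dw gives (-3*x) dy ∧ dz ∧ dw
Collecting like 3-forms: d(omega) = (-2*w + 3*z) dx ∧ dy ∧ dw + (-3*x) dy ∧ dz ∧ dw.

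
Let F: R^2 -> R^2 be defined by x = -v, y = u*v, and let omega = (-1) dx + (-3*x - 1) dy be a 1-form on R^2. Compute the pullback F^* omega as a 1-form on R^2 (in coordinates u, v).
F^* omega = (v*(3*v - 1)) du + (3*u*v - u + 1) dv

Using F^*(f dg) = (f ∘ F) d(g ∘ F), substitute each coordinate x_i by F_i(u, v) in f_i, and replace dx_i by d F_i = (∂F_i/∂u) du + (∂F_i/∂v) dv.
  For the x component: f_1(F) = -1; d F_1 = (0) du + (-1) dv
  For the y component: f_2(F) = 3*v - 1; d F_2 = (v) du + (u) dv
Combining and collecting du, dv coefficients:
  coeff of du: v*(3*v - 1)
  coeff of dv: 3*u*v - u + 1
F^* omega = (v*(3*v - 1)) du + (3*u*v - u + 1) dv.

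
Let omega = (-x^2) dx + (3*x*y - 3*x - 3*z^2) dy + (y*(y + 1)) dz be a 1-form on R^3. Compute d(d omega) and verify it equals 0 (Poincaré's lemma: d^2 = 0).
d(d omega) = 0

Step 1: d omega = sum_{i<j} (∂f_j/∂x_i - ∂f_i/∂x_j) dx_i ∧ dx_j:
  coeff of dx ∧ dy: 3*y - 3
  coeff of dx ∧ dz: 0
  coeff of dy ∧ dz: 2*y + 6*z + 1
Step 2: Apply d again to each 2-form coefficient. The only possible 3-form in R^3 is dx ∧ dy ∧ dz, with coefficient
  ∂(coeff of dy∧dz)/∂x - ∂(coeff of dx∧dz)/∂y + ∂(coeff of dx∧dy)/∂z
  = ∂/∂x (2*y + 6*z + 1) - ∂/∂y (0) + ∂/∂z (3*y - 3).
Each of these terms simplifies to sums of mixed partials that cancel in pairs. The result is 0 (by equality of mixed partials for smooth functions — Schwarz / Clairaut).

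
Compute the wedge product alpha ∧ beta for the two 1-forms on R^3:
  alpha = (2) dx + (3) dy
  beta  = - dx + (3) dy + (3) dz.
alpha ∧ beta = (9) dx ∧ dy + (6) dx ∧ dz + (9) dy ∧ dz

Distribute the wedge, using dx_i ∧ dx_j = -dx_j ∧ dx_i and dx_i ∧ dx_i = 0. For each pair (i, j) with i < j, the coefficient of dx_i ∧ dx_j in alpha ∧ beta is (alpha_i * beta_j - alpha_j * beta_i). Collecting: alpha ∧ beta = (9) dx ∧ dy + (6) dx ∧ dz + (9) dy ∧ dz.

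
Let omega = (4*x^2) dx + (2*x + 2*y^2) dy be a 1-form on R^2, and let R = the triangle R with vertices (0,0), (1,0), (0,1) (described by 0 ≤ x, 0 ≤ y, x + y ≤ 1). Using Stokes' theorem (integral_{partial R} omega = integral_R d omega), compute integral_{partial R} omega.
integral_(partial R) omega = 1

Stokes: integral_partial_R omega = integral_R d omega with d omega = (∂Q/∂x - ∂P/∂y) dx ∧ dy.
  ∂Q/∂x = 2
  ∂P/∂y = 0
  integrand = ∂Q/∂x - ∂P/∂y = 2.
Integrating over R: integral_0^1 integral_0^{1-x} (2) dy dx = 1.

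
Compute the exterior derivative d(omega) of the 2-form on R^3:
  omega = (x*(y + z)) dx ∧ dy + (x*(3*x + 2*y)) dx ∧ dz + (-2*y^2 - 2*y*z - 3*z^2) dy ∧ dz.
d(omega) = (-x) dx ∧ dy ∧ dz

For a 2-form omega = sum_{i<j} g_{ij} dx_i ∧ dx_j, the exterior derivative is
  d(omega) = sum_{i<j} d(g_{ij}) ∧ dx_i ∧ dx_j = sum_{i<j, k} (∂g_{ij}/∂x_k) dx_k ∧ dx_i ∧ dx_j.
Expand each term, using dx_k ∧ dx_i ∧ dx_j = sgn(permutation) dx_{(a)} ∧ dx_{(b)} ∧ dx_{(c)} with (a < b < c) sorted:
  d(x*(y + z)) includes (∂/∂z)(x*(y + z)) dz = (x) dz, which multiplied by dx ∧ dy gives (x) dx ∧ dy ∧ dz
  d(x*(3*x + 2*y)) includes (∂/∂y)(x*(3*x + 2*y)) dy = (2*x) dy, which multiplied by dx ∧ dz gives (-2*x) dx ∧ dy ∧ dz
Collecting like 3-forms: d(omega) = (-x) dx ∧ dy ∧ dz.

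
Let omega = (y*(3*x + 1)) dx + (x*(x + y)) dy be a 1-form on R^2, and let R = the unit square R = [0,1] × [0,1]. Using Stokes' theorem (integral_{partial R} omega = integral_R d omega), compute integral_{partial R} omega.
integral_(partial R) omega = -1

Stokes: integral_partial_R omega = integral_R d omega with d omega = (∂Q/∂x - ∂P/∂y) dx ∧ dy.
  ∂Q/∂x = 2*x + y
  ∂P/∂y = 3*x + 1
  integrand = ∂Q/∂x - ∂P/∂y = -x + y - 1.
Integrating over R: integral_0^1 integral_0^1 (-x + y - 1) dx dy = -1.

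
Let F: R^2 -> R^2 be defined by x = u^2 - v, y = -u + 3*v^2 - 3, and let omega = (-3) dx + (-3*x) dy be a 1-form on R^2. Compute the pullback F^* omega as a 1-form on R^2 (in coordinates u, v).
F^* omega = (3*u^2 - 6*u - 3*v) du + (-18*u^2*v + 18*v^2 + 3) dv

Using F^*(f dg) = (f ∘ F) d(g ∘ F), substitute each coordinate x_i by F_i(u, v) in f_i, and replace dx_i by d F_i = (∂F_i/∂u) du + (∂F_i/∂v) dv.
  For the x component: f_1(F) = -3; d F_1 = (2*u) du + (-1) dv
  For the y component: f_2(F) = -3*u^2 + 3*v; d F_2 = (-1) du + (6*v) dv
Combining and collecting du, dv coefficients:
  coeff of du: 3*u^2 - 6*u - 3*v
  coeff of dv: -18*u^2*v + 18*v^2 + 3
F^* omega = (3*u^2 - 6*u - 3*v) du + (-18*u^2*v + 18*v^2 + 3) dv.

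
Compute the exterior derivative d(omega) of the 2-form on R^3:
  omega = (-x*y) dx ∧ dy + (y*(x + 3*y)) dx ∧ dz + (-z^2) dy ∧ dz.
d(omega) = (-x - 6*y) dx ∧ dy ∧ dz

For a 2-form omega = sum_{i<j} g_{ij} dx_i ∧ dx_j, the exterior derivative is
  d(omega) = sum_{i<j} d(g_{ij}) ∧ dx_i ∧ dx_j = sum_{i<j, k} (∂g_{ij}/∂x_k) dx_k ∧ dx_i ∧ dx_j.
Expand each term, using dx_k ∧ dx_i ∧ dx_j = sgn(permutation) dx_{(a)} ∧ dx_{(b)} ∧ dx_{(c)} with (a < b < c) sorted:
  d(y*(x + 3*y)) includes (∂/∂y)(y*(x + 3*y)) dy = (x + 6*y) dy, which multiplied by dx ∧ dz gives (-x - 6*y) dx ∧ dy ∧ dz
Collecting like 3-forms: d(omega) = (-x - 6*y) dx ∧ dy ∧ dz.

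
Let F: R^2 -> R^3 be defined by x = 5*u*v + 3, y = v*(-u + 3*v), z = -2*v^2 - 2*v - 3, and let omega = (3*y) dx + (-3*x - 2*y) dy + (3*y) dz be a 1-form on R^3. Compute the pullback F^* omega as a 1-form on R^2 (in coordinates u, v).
F^* omega = (v*(-2*u*v + 51*v^2 + 9)) du + (-2*u^2*v - 15*u*v^2 + 6*u*v + 9*u - 72*v^3 - 18*v^2 - 54*v) dv

Using F^*(f dg) = (f ∘ F) d(g ∘ F), substitute each coordinate x_i by F_i(u, v) in f_i, and replace dx_i by d F_i = (∂F_i/∂u) du + (∂F_i/∂v) dv.
  For the x component: f_1(F) = 3*v*(-u + 3*v); d F_1 = (5*v) du + (5*u) dv
  For the y component: f_2(F) = -13*u*v - 6*v^2 - 9; d F_2 = (-v) du + (-u + 6*v) dv
  For the z component: f_3(F) = 3*v*(-u + 3*v); d F_3 = (0) du + (-4*v - 2) dv
Combining and collecting du, dv coefficients:
  coeff of du: v*(-2*u*v + 51*v^2 + 9)
  coeff of dv: -2*u^2*v - 15*u*v^2 + 6*u*v + 9*u - 72*v^3 - 18*v^2 - 54*v
F^* omega = (v*(-2*u*v + 51*v^2 + 9)) du + (-2*u^2*v - 15*u*v^2 + 6*u*v + 9*u - 72*v^3 - 18*v^2 - 54*v) dv.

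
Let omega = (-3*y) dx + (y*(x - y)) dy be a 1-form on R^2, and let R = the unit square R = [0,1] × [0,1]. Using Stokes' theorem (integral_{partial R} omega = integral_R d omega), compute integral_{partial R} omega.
integral_(partial R) omega = 7/2

Stokes: integral_partial_R omega = integral_R d omega with d omega = (∂Q/∂x - ∂P/∂y) dx ∧ dy.
  ∂Q/∂x = y
  ∂P/∂y = -3
  integrand = ∂Q/∂x - ∂P/∂y = y + 3.
Integrating over R: integral_0^1 integral_0^1 (y + 3) dx dy = 7/2.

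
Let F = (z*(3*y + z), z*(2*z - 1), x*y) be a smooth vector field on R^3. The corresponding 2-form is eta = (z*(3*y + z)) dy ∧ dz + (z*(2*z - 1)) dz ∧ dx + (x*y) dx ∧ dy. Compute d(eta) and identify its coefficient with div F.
d(eta) = (0) dx ∧ dy ∧ dz; div F = 0

For a 2-form in R^3 of the form above, applying d gives a 3-form with coefficient ∂P/∂x + ∂Q/∂y + ∂R/∂z:
  ∂P/∂x = 0
  ∂Q/∂y = 0
  ∂R/∂z = 0
Sum = 0, which is exactly div F.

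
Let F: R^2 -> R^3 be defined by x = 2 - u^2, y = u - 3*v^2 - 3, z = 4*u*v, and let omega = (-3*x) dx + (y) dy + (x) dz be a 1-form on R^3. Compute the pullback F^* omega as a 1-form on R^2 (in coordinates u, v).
F^* omega = (-6*u^3 - 4*u^2*v + 13*u - 3*v^2 + 8*v - 3) du + (-4*u^3 - 6*u*v + 8*u + 18*v^3 + 18*v) dv

Using F^*(f dg) = (f ∘ F) d(g ∘ F), substitute each coordinate x_i by F_i(u, v) in f_i, and replace dx_i by d F_i = (∂F_i/∂u) du + (∂F_i/∂v) dv.
  For the x component: f_1(F) = 3*u^2 - 6; d F_1 = (-2*u) du + (0) dv
  For the y component: f_2(F) = u - 3*v^2 - 3; d F_2 = (1) du + (-6*v) dv
  For the z component: f_3(F) = 2 - u^2; d F_3 = (4*v) du + (4*u) dv
Combining and collecting du, dv coefficients:
  coeff of du: -6*u^3 - 4*u^2*v + 13*u - 3*v^2 + 8*v - 3
  coeff of dv: -4*u^3 - 6*u*v + 8*u + 18*v^3 + 18*v
F^* omega = (-6*u^3 - 4*u^2*v + 13*u - 3*v^2 + 8*v - 3) du + (-4*u^3 - 6*u*v + 8*u + 18*v^3 + 18*v) dv.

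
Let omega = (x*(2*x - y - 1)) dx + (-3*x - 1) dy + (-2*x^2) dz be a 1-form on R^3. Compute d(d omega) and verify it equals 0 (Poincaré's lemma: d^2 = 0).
d(d omega) = 0

Step 1: d omega = sum_{i<j} (∂f_j/∂x_i - ∂f_i/∂x_j) dx_i ∧ dx_j:
  coeff of dx ∧ dy: x - 3
  coeff of dx ∧ dz: -4*x
  coeff of dy ∧ dz: 0
Step 2: Apply d again to each 2-form coefficient. The only possible 3-form in R^3 is dx ∧ dy ∧ dz, with coefficient
  ∂(coeff of dy∧dz)/∂x - ∂(coeff of dx∧dz)/∂y + ∂(coeff of dx∧dy)/∂z
  = ∂/∂x (0) - ∂/∂y (-4*x) + ∂/∂z (x - 3).
Each of these terms simplifies to sums of mixed partials that cancel in pairs. The result is 0 (by equality of mixed partials for smooth functions — Schwarz / Clairaut).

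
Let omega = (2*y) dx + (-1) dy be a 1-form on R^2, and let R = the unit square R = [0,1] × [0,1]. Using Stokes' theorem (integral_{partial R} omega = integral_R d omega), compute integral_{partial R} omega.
integral_(partial R) omega = -2

Stokes: integral_partial_R omega = integral_R d omega with d omega = (∂Q/∂x - ∂P/∂y) dx ∧ dy.
  ∂Q/∂x = 0
  ∂P/∂y = 2
  integrand = ∂Q/∂x - ∂P/∂y = -2.
Integrating over R: integral_0^1 integral_0^1 (-2) dx dy = -2.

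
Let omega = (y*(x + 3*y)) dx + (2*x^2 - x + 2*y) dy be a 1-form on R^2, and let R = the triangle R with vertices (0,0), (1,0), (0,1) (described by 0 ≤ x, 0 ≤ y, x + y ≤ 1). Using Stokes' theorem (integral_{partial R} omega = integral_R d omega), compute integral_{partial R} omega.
integral_(partial R) omega = -1

Stokes: integral_partial_R omega = integral_R d omega with d omega = (∂Q/∂x - ∂P/∂y) dx ∧ dy.
  ∂Q/∂x = 4*x - 1
  ∂P/∂y = x + 6*y
  integrand = ∂Q/∂x - ∂P/∂y = 3*x - 6*y - 1.
Integrating over R: integral_0^1 integral_0^{1-x} (3*x - 6*y - 1) dy dx = -1.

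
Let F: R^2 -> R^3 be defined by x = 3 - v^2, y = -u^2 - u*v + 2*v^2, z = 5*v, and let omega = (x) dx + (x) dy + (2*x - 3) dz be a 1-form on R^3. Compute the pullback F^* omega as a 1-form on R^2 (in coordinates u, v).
F^* omega = (2*u*v^2 - 6*u + v^3 - 3*v) du + (u*v^2 - 3*u - 2*v^3 - 10*v^2 + 6*v + 15) dv

Using F^*(f dg) = (f ∘ F) d(g ∘ F), substitute each coordinate x_i by F_i(u, v) in f_i, and replace dx_i by d F_i = (∂F_i/∂u) du + (∂F_i/∂v) dv.
  For the x component: f_1(F) = 3 - v^2; d F_1 = (0) du + (-2*v) dv
  For the y component: f_2(F) = 3 - v^2; d F_2 = (-2*u - v) du + (-u + 4*v) dv
  For the z component: f_3(F) = 3 - 2*v^2; d F_3 = (0) du + (5) dv
Combining and collecting du, dv coefficients:
  coeff of du: 2*u*v^2 - 6*u + v^3 - 3*v
  coeff of dv: u*v^2 - 3*u - 2*v^3 - 10*v^2 + 6*v + 15
F^* omega = (2*u*v^2 - 6*u + v^3 - 3*v) du + (u*v^2 - 3*u - 2*v^3 - 10*v^2 + 6*v + 15) dv.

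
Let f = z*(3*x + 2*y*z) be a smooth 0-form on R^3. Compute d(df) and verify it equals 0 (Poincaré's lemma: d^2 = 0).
d(df) = 0

Step 1: df = sum_i (∂f/∂x_i) dx_i = (3*z) dx + (2*z^2) dy + (3*x + 4*y*z) dz.
Step 2: Apply d again. Using the 1-form formula, the coefficient of dx ∧ dy in d(df) is ∂^2 f/∂x ∂y - ∂^2 f/∂y ∂x = (0) - (0) = 0 (equality of mixed partials for smooth f).
Similarly for dx ∧ dz and dy ∧ dz — all coefficients vanish. So d(df) = 0.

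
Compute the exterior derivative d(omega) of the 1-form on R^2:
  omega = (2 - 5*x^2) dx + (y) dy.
d(omega) = 0

For a 1-form omega = sum_i f_i dx_i, the exterior derivative is
  d(omega) = sum_{i < j} (∂f_j/∂x_i - ∂f_i/∂x_j) dx_i ∧ dx_j.

Assembling: d(omega) = 0.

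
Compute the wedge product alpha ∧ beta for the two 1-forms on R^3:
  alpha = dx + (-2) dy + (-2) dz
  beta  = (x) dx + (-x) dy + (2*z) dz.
alpha ∧ beta = (x) dx ∧ dy + (2*x + 2*z) dx ∧ dz + (-2*x - 4*z) dy ∧ dz

Distribute the wedge, using dx_i ∧ dx_j = -dx_j ∧ dx_i and dx_i ∧ dx_i = 0. For each pair (i, j) with i < j, the coefficient of dx_i ∧ dx_j in alpha ∧ beta is (alpha_i * beta_j - alpha_j * beta_i). Collecting: alpha ∧ beta = (x) dx ∧ dy + (2*x + 2*z) dx ∧ dz + (-2*x - 4*z) dy ∧ dz.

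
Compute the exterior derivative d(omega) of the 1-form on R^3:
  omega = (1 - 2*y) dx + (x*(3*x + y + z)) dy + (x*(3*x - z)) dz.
d(omega) = (6*x + y + z + 2) dx ∧ dy + (6*x - z) dx ∧ dz + (-x) dy ∧ dz

For a 1-form omega = sum_i f_i dx_i, the exterior derivative is
  d(omega) = sum_{i < j} (∂f_j/∂x_i - ∂f_i/∂x_j) dx_i ∧ dx_j.
  coefficient of dx ∧ dy: ∂f_2/∂x - ∂f_1/∂y = ∂(x*(3*x + y + z))/∂x - ∂(1 - 2*y)/∂y = 6*x + y + z + 2
  coefficient of dx ∧ dz: ∂f_3/∂x - ∂f_1/∂z = ∂(x*(3*x - z))/∂x - ∂(1 - 2*y)/∂z = 6*x - z
  coefficient of dy ∧ dz: ∂f_3/∂y - ∂f_2/∂z = ∂(x*(3*x - z))/∂y - ∂(x*(3*x + y + z))/∂z = -x
Assembling: d(omega) = (6*x + y + z + 2) dx ∧ dy + (6*x - z) dx ∧ dz + (-x) dy ∧ dz.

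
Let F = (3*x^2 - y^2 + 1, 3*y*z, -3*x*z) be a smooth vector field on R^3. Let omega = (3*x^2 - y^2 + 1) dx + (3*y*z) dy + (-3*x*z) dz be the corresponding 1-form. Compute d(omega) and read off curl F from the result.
d(omega) = (-3*y) dy ∧ dz + (3*z) dz ∧ dx + (2*y) dx ∧ dy; curl F = (-3*y, 3*z, 2*y)

d omega = sum_{i<j} (∂f_j/∂x_i - ∂f_i/∂x_j) dx_i ∧ dx_j. Under the identification (dy ∧ dz, dz ∧ dx, dx ∧ dy) ↔ (e_x, e_y, e_z), the coefficients are exactly the components of curl F. Compute:
  ∂R/∂y - ∂Q/∂z = (0) - (3*y) = -3*y
  ∂P/∂z - ∂R/∂x = (0) - (-3*z) = 3*z
  ∂Q/∂x - ∂P/∂y = (0) - (-2*y) = 2*y.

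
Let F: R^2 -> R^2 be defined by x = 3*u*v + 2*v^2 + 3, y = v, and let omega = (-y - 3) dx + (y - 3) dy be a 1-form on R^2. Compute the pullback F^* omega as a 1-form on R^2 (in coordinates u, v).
F^* omega = (3*v*(-v - 3)) du + (-3*u*v - 9*u - 4*v^2 - 11*v - 3) dv

Using F^*(f dg) = (f ∘ F) d(g ∘ F), substitute each coordinate x_i by F_i(u, v) in f_i, and replace dx_i by d F_i = (∂F_i/∂u) du + (∂F_i/∂v) dv.
  For the x component: f_1(F) = -v - 3; d F_1 = (3*v) du + (3*u + 4*v) dv
  For the y component: f_2(F) = v - 3; d F_2 = (0) du + (1) dv
Combining and collecting du, dv coefficients:
  coeff of du: 3*v*(-v - 3)
  coeff of dv: -3*u*v - 9*u - 4*v^2 - 11*v - 3
F^* omega = (3*v*(-v - 3)) du + (-3*u*v - 9*u - 4*v^2 - 11*v - 3) dv.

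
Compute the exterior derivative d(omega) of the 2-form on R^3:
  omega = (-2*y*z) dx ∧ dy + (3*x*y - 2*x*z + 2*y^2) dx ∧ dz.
d(omega) = (-3*x - 6*y) dx ∧ dy ∧ dz

For a 2-form omega = sum_{i<j} g_{ij} dx_i ∧ dx_j, the exterior derivative is
  d(omega) = sum_{i<j} d(g_{ij}) ∧ dx_i ∧ dx_j = sum_{i<j, k} (∂g_{ij}/∂x_k) dx_k ∧ dx_i ∧ dx_j.
Expand each term, using dx_k ∧ dx_i ∧ dx_j = sgn(permutation) dx_{(a)} ∧ dx_{(b)} ∧ dx_{(c)} with (a < b < c) sorted:
  d(-2*y*z) includes (∂/∂z)(-2*y*z) dz = (-2*y) dz, which multiplied by dx ∧ dy gives (-2*y) dx ∧ dy ∧ dz
  d(3*x*y - 2*x*z + 2*y^2) includes (∂/∂y)(3*x*y - 2*x*z + 2*y^2) dy = (3*x + 4*y) dy, which multiplied by dx ∧ dz gives (-3*x - 4*y) dx ∧ dy ∧ dz
Collecting like 3-forms: d(omega) = (-3*x - 6*y) dx ∧ dy ∧ dz.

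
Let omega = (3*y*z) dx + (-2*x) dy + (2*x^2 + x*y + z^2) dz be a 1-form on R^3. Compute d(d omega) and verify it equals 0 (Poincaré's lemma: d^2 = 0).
d(d omega) = 0

Step 1: d omega = sum_{i<j} (∂f_j/∂x_i - ∂f_i/∂x_j) dx_i ∧ dx_j:
  coeff of dx ∧ dy: -3*z - 2
  coeff of dx ∧ dz: 4*x - 2*y
  coeff of dy ∧ dz: x
Step 2: Apply d again to each 2-form coefficient. The only possible 3-form in R^3 is dx ∧ dy ∧ dz, with coefficient
  ∂(coeff of dy∧dz)/∂x - ∂(coeff of dx∧dz)/∂y + ∂(coeff of dx∧dy)/∂z
  = ∂/∂x (x) - ∂/∂y (4*x - 2*y) + ∂/∂z (-3*z - 2).
Each of these terms simplifies to sums of mixed partials that cancel in pairs. The result is 0 (by equality of mixed partials for smooth functions — Schwarz / Clairaut).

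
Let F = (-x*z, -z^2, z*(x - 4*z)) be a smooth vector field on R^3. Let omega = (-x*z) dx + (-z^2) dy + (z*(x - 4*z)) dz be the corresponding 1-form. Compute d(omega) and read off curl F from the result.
d(omega) = (2*z) dy ∧ dz + (-x - z) dz ∧ dx + (0) dx ∧ dy; curl F = (2*z, -x - z, 0)

d omega = sum_{i<j} (∂f_j/∂x_i - ∂f_i/∂x_j) dx_i ∧ dx_j. Under the identification (dy ∧ dz, dz ∧ dx, dx ∧ dy) ↔ (e_x, e_y, e_z), the coefficients are exactly the components of curl F. Compute:
  ∂R/∂y - ∂Q/∂z = (0) - (-2*z) = 2*z
  ∂P/∂z - ∂R/∂x = (-x) - (z) = -x - z
  ∂Q/∂x - ∂P/∂y = (0) - (0) = 0.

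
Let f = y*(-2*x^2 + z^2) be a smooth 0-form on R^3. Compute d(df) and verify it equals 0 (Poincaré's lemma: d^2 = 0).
d(df) = 0

Step 1: df = sum_i (∂f/∂x_i) dx_i = (-4*x*y) dx + (-2*x^2 + z^2) dy + (2*y*z) dz.
Step 2: Apply d again. Using the 1-form formula, the coefficient of dx ∧ dy in d(df) is ∂^2 f/∂x ∂y - ∂^2 f/∂y ∂x = (-4*x) - (-4*x) = 0 (equality of mixed partials for smooth f).
Similarly for dx ∧ dz and dy ∧ dz — all coefficients vanish. So d(df) = 0.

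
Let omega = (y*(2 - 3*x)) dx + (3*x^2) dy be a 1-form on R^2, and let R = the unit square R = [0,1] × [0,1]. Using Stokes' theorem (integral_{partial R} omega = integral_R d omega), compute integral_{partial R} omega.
integral_(partial R) omega = 5/2

Stokes: integral_partial_R omega = integral_R d omega with d omega = (∂Q/∂x - ∂P/∂y) dx ∧ dy.
  ∂Q/∂x = 6*x
  ∂P/∂y = 2 - 3*x
  integrand = ∂Q/∂x - ∂P/∂y = 9*x - 2.
Integrating over R: integral_0^1 integral_0^1 (9*x - 2) dx dy = 5/2.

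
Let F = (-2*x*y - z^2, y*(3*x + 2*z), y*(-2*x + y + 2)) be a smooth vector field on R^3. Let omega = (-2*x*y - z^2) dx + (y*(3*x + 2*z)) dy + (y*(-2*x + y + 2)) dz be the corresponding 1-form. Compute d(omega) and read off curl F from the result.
d(omega) = (2 - 2*x) dy ∧ dz + (2*y - 2*z) dz ∧ dx + (2*x + 3*y) dx ∧ dy; curl F = (2 - 2*x, 2*y - 2*z, 2*x + 3*y)

d omega = sum_{i<j} (∂f_j/∂x_i - ∂f_i/∂x_j) dx_i ∧ dx_j. Under the identification (dy ∧ dz, dz ∧ dx, dx ∧ dy) ↔ (e_x, e_y, e_z), the coefficients are exactly the components of curl F. Compute:
  ∂R/∂y - ∂Q/∂z = (-2*x + 2*y + 2) - (2*y) = 2 - 2*x
  ∂P/∂z - ∂R/∂x = (-2*z) - (-2*y) = 2*y - 2*z
  ∂Q/∂x - ∂P/∂y = (3*y) - (-2*x) = 2*x + 3*y.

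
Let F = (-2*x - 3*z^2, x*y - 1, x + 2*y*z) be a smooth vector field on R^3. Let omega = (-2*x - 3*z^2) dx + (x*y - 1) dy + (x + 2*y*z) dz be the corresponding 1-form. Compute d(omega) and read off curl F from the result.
d(omega) = (2*z) dy ∧ dz + (-6*z - 1) dz ∧ dx + (y) dx ∧ dy; curl F = (2*z, -6*z - 1, y)

d omega = sum_{i<j} (∂f_j/∂x_i - ∂f_i/∂x_j) dx_i ∧ dx_j. Under the identification (dy ∧ dz, dz ∧ dx, dx ∧ dy) ↔ (e_x, e_y, e_z), the coefficients are exactly the components of curl F. Compute:
  ∂R/∂y - ∂Q/∂z = (2*z) - (0) = 2*z
  ∂P/∂z - ∂R/∂x = (-6*z) - (1) = -6*z - 1
  ∂Q/∂x - ∂P/∂y = (y) - (0) = y.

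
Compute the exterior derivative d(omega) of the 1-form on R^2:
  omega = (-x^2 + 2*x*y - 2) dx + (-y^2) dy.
d(omega) = (-2*x) dx ∧ dy

For a 1-form omega = sum_i f_i dx_i, the exterior derivative is
  d(omega) = sum_{i < j} (∂f_j/∂x_i - ∂f_i/∂x_j) dx_i ∧ dx_j.
  coefficient of dx ∧ dy: ∂f_2/∂x - ∂f_1/∂y = ∂(-y^2)/∂x - ∂(-x^2 + 2*x*y - 2)/∂y = -2*x
Assembling: d(omega) = (-2*x) dx ∧ dy.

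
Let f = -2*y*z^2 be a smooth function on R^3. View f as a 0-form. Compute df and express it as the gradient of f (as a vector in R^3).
df = (0) dx + (-2*z^2) dy + (-4*y*z) dz; grad f = (0, -2*z^2, -4*y*z)

For a 0-form f, d f = (∂f/∂x) dx + (∂f/∂y) dy + (∂f/∂z) dz. The components of the vector representation are exactly the entries of grad f in Cartesian coordinates:
  ∂f/∂x = 0
  ∂f/∂y = -2*z^2
  ∂f/∂z = -4*y*z.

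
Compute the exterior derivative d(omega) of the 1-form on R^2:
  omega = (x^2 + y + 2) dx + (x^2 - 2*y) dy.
d(omega) = (2*x - 1) dx ∧ dy

For a 1-form omega = sum_i f_i dx_i, the exterior derivative is
  d(omega) = sum_{i < j} (∂f_j/∂x_i - ∂f_i/∂x_j) dx_i ∧ dx_j.
  coefficient of dx ∧ dy: ∂f_2/∂x - ∂f_1/∂y = ∂(x^2 - 2*y)/∂x - ∂(x^2 + y + 2)/∂y = 2*x - 1
Assembling: d(omega) = (2*x - 1) dx ∧ dy.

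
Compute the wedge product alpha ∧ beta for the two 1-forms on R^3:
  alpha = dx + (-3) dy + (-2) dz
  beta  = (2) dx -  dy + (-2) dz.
alpha ∧ beta = (5) dx ∧ dy + (2) dx ∧ dz + (4) dy ∧ dz

Distribute the wedge, using dx_i ∧ dx_j = -dx_j ∧ dx_i and dx_i ∧ dx_i = 0. For each pair (i, j) with i < j, the coefficient of dx_i ∧ dx_j in alpha ∧ beta is (alpha_i * beta_j - alpha_j * beta_i). Collecting: alpha ∧ beta = (5) dx ∧ dy + (2) dx ∧ dz + (4) dy ∧ dz.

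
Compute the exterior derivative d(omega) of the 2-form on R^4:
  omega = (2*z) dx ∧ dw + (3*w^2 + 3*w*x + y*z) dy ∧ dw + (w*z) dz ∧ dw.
d(omega) = (-2) dx ∧ dz ∧ dw + (3*w) dx ∧ dy ∧ dw + (-y) dy ∧ dz ∧ dw

For a 2-form omega = sum_{i<j} g_{ij} dx_i ∧ dx_j, the exterior derivative is
  d(omega) = sum_{i<j} d(g_{ij}) ∧ dx_i ∧ dx_j = sum_{i<j, k} (∂g_{ij}/∂x_k) dx_k ∧ dx_i ∧ dx_j.
Expand each term, using dx_k ∧ dx_i ∧ dx_j = sgn(permutation) dx_{(a)} ∧ dx_{(b)} ∧ dx_{(c)} with (a < b < c) sorted:
  d(2*z) includes (∂/∂z)(2*z) dz = (2) dz, which multiplied by dx ∧ dw gives (-2) dx ∧ dz ∧ dw
  d(3*w^2 + 3*w*x + y*z) includes (∂/∂x)(3*w^2 + 3*w*x + y*z) dx = (3*w) dx, which multiplied by dy ∧ dw gives (3*w) dx ∧ dy ∧ dw
  d(3*w^2 + 3*w*x + y*z) includes (∂/∂z)(3*w^2 + 3*w*x + y*z) dz = (y) dz, which multiplied by dy ∧ dw gives (-y) dy ∧ dz ∧ dw
Collecting like 3-forms: d(omega) = (-2) dx ∧ dz ∧ dw + (3*w) dx ∧ dy ∧ dw + (-y) dy ∧ dz ∧ dw.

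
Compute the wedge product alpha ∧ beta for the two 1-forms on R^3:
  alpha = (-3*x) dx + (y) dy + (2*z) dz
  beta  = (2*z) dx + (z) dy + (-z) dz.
alpha ∧ beta = (-z*(3*x + 2*y)) dx ∧ dy + (z*(3*x - 4*z)) dx ∧ dz + (-z*(y + 2*z)) dy ∧ dz

Distribute the wedge, using dx_i ∧ dx_j = -dx_j ∧ dx_i and dx_i ∧ dx_i = 0. For each pair (i, j) with i < j, the coefficient of dx_i ∧ dx_j in alpha ∧ beta is (alpha_i * beta_j - alpha_j * beta_i). Collecting: alpha ∧ beta = (-z*(3*x + 2*y)) dx ∧ dy + (z*(3*x - 4*z)) dx ∧ dz + (-z*(y + 2*z)) dy ∧ dz.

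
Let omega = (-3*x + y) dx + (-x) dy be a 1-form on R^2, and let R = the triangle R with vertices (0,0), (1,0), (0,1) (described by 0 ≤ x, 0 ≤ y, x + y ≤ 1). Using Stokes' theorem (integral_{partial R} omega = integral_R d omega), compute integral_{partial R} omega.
integral_(partial R) omega = -1

Stokes: integral_partial_R omega = integral_R d omega with d omega = (∂Q/∂x - ∂P/∂y) dx ∧ dy.
  ∂Q/∂x = -1
  ∂P/∂y = 1
  integrand = ∂Q/∂x - ∂P/∂y = -2.
Integrating over R: integral_0^1 integral_0^{1-x} (-2) dy dx = -1.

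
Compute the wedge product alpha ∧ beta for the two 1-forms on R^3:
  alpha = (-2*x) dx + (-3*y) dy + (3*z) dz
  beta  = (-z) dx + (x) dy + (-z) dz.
alpha ∧ beta = (-2*x^2 - 3*y*z) dx ∧ dy + (z*(2*x + 3*z)) dx ∧ dz + (3*z*(-x + y)) dy ∧ dz

Distribute the wedge, using dx_i ∧ dx_j = -dx_j ∧ dx_i and dx_i ∧ dx_i = 0. For each pair (i, j) with i < j, the coefficient of dx_i ∧ dx_j in alpha ∧ beta is (alpha_i * beta_j - alpha_j * beta_i). Collecting: alpha ∧ beta = (-2*x^2 - 3*y*z) dx ∧ dy + (z*(2*x + 3*z)) dx ∧ dz + (3*z*(-x + y)) dy ∧ dz.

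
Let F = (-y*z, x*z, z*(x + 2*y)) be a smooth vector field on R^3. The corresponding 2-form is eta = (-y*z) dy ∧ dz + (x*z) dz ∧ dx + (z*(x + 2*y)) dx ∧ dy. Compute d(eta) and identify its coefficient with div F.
d(eta) = (x + 2*y) dx ∧ dy ∧ dz; div F = x + 2*y

For a 2-form in R^3 of the form above, applying d gives a 3-form with coefficient ∂P/∂x + ∂Q/∂y + ∂R/∂z:
  ∂P/∂x = 0
  ∂Q/∂y = 0
  ∂R/∂z = x + 2*y
Sum = x + 2*y, which is exactly div F.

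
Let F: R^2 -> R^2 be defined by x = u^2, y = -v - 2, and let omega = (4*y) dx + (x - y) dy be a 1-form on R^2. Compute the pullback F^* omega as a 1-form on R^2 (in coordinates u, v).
F^* omega = (8*u*(-v - 2)) du + (-u^2 - v - 2) dv

Using F^*(f dg) = (f ∘ F) d(g ∘ F), substitute each coordinate x_i by F_i(u, v) in f_i, and replace dx_i by d F_i = (∂F_i/∂u) du + (∂F_i/∂v) dv.
  For the x component: f_1(F) = -4*v - 8; d F_1 = (2*u) du + (0) dv
  For the y component: f_2(F) = u^2 + v + 2; d F_2 = (0) du + (-1) dv
Combining and collecting du, dv coefficients:
  coeff of du: 8*u*(-v - 2)
  coeff of dv: -u^2 - v - 2
F^* omega = (8*u*(-v - 2)) du + (-u^2 - v - 2) dv.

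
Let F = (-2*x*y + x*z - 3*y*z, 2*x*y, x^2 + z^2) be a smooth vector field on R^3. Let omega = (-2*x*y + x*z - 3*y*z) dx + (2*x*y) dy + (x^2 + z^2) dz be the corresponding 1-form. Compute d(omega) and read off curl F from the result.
d(omega) = (0) dy ∧ dz + (-x - 3*y) dz ∧ dx + (2*x + 2*y + 3*z) dx ∧ dy; curl F = (0, -x - 3*y, 2*x + 2*y + 3*z)

d omega = sum_{i<j} (∂f_j/∂x_i - ∂f_i/∂x_j) dx_i ∧ dx_j. Under the identification (dy ∧ dz, dz ∧ dx, dx ∧ dy) ↔ (e_x, e_y, e_z), the coefficients are exactly the components of curl F. Compute:
  ∂R/∂y - ∂Q/∂z = (0) - (0) = 0
  ∂P/∂z - ∂R/∂x = (x - 3*y) - (2*x) = -x - 3*y
  ∂Q/∂x - ∂P/∂y = (2*y) - (-2*x - 3*z) = 2*x + 2*y + 3*z.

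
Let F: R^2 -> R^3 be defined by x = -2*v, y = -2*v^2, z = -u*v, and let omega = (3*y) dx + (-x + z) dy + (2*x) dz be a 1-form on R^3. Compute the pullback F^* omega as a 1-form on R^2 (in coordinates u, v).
F^* omega = (4*v^2) du + (4*v*(u*v + u + v)) dv

Using F^*(f dg) = (f ∘ F) d(g ∘ F), substitute each coordinate x_i by F_i(u, v) in f_i, and replace dx_i by d F_i = (∂F_i/∂u) du + (∂F_i/∂v) dv.
  For the x component: f_1(F) = -6*v^2; d F_1 = (0) du + (-2) dv
  For the y component: f_2(F) = v*(2 - u); d F_2 = (0) du + (-4*v) dv
  For the z component: f_3(F) = -4*v; d F_3 = (-v) du + (-u) dv
Combining and collecting du, dv coefficients:
  coeff of du: 4*v^2
  coeff of dv: 4*v*(u*v + u + v)
F^* omega = (4*v^2) du + (4*v*(u*v + u + v)) dv.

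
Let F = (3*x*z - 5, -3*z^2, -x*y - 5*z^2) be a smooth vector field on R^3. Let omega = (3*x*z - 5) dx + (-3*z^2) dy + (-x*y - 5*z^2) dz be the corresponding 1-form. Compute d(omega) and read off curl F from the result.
d(omega) = (-x + 6*z) dy ∧ dz + (3*x + y) dz ∧ dx + (0) dx ∧ dy; curl F = (-x + 6*z, 3*x + y, 0)

d omega = sum_{i<j} (∂f_j/∂x_i - ∂f_i/∂x_j) dx_i ∧ dx_j. Under the identification (dy ∧ dz, dz ∧ dx, dx ∧ dy) ↔ (e_x, e_y, e_z), the coefficients are exactly the components of curl F. Compute:
  ∂R/∂y - ∂Q/∂z = (-x) - (-6*z) = -x + 6*z
  ∂P/∂z - ∂R/∂x = (3*x) - (-y) = 3*x + y
  ∂Q/∂x - ∂P/∂y = (0) - (0) = 0.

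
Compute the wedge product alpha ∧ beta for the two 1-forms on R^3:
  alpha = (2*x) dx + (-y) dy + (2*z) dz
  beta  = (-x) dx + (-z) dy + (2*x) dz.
alpha ∧ beta = (-x*(y + 2*z)) dx ∧ dy + (2*x*(2*x + z)) dx ∧ dz + (-2*x*y + 2*z^2) dy ∧ dz

Distribute the wedge, using dx_i ∧ dx_j = -dx_j ∧ dx_i and dx_i ∧ dx_i = 0. For each pair (i, j) with i < j, the coefficient of dx_i ∧ dx_j in alpha ∧ beta is (alpha_i * beta_j - alpha_j * beta_i). Collecting: alpha ∧ beta = (-x*(y + 2*z)) dx ∧ dy + (2*x*(2*x + z)) dx ∧ dz + (-2*x*y + 2*z^2) dy ∧ dz.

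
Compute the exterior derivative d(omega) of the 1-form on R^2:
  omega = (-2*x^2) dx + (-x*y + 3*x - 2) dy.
d(omega) = (3 - y) dx ∧ dy

For a 1-form omega = sum_i f_i dx_i, the exterior derivative is
  d(omega) = sum_{i < j} (∂f_j/∂x_i - ∂f_i/∂x_j) dx_i ∧ dx_j.
  coefficient of dx ∧ dy: ∂f_2/∂x - ∂f_1/∂y = ∂(-x*y + 3*x - 2)/∂x - ∂(-2*x^2)/∂y = 3 - y
Assembling: d(omega) = (3 - y) dx ∧ dy.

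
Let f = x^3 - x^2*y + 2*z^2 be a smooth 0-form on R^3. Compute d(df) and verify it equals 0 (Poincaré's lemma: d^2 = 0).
d(df) = 0

Step 1: df = sum_i (∂f/∂x_i) dx_i = (x*(3*x - 2*y)) dx + (-x^2) dy + (4*z) dz.
Step 2: Apply d again. Using the 1-form formula, the coefficient of dx ∧ dy in d(df) is ∂^2 f/∂x ∂y - ∂^2 f/∂y ∂x = (-2*x) - (-2*x) = 0 (equality of mixed partials for smooth f).
Similarly for dx ∧ dz and dy ∧ dz — all coefficients vanish. So d(df) = 0.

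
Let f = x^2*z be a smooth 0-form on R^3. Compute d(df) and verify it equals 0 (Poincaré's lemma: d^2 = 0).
d(df) = 0

Step 1: df = sum_i (∂f/∂x_i) dx_i = (2*x*z) dx + (0) dy + (x^2) dz.
Step 2: Apply d again. Using the 1-form formula, the coefficient of dx ∧ dy in d(df) is ∂^2 f/∂x ∂y - ∂^2 f/∂y ∂x = (0) - (0) = 0 (equality of mixed partials for smooth f).
Similarly for dx ∧ dz and dy ∧ dz — all coefficients vanish. So d(df) = 0.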